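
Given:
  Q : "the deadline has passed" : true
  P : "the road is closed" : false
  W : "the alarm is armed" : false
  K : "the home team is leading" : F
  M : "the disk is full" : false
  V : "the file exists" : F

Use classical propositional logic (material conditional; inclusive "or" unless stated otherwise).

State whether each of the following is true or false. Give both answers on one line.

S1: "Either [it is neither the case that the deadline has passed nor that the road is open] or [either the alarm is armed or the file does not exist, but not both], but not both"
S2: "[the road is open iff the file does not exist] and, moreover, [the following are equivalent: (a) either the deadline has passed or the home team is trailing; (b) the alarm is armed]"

S1: Formalization: (Q ↓ ¬P) ⊕ (W ⊕ ¬V)

¬P = ¬F = T
Q ↓ ¬P = T ↓ T = F
¬V = ¬F = T
W ⊕ ¬V = F ⊕ T = T
(Q ↓ ¬P) ⊕ (W ⊕ ¬V) = F ⊕ T = T
Thus S1 is true.

S2: This is (¬P ↔ ¬V) ∧ ((Q ∨ ¬K) ↔ W).

¬P = ¬F = T
¬V = ¬F = T
¬P ↔ ¬V = T ↔ T = T
¬K = ¬F = T
Q ∨ ¬K = T ∨ T = T
(Q ∨ ¬K) ↔ W = T ↔ F = F
(¬P ↔ ¬V) ∧ ((Q ∨ ¬K) ↔ W) = T ∧ F = F
Thus S2 is false.

S1 true, S2 false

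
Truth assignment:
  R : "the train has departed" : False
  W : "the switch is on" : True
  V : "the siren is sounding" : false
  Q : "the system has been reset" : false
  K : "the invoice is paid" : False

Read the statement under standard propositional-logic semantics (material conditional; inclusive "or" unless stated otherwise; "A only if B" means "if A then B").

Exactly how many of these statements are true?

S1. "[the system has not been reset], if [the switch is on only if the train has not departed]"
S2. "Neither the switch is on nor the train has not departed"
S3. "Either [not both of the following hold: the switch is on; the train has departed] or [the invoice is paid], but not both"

2

S1: This is (W → ¬R) → ¬Q.

¬R = ¬F = T
W → ¬R = T → T = T
¬Q = ¬F = T
(W → ¬R) → ¬Q = T → T = T
So S1 is true.

S2: Formalization: W ↓ ¬R

¬R = ¬F = T
W ↓ ¬R = T ↓ T = F
Thus S2 is false.

S3: Parsed as (W ↑ R) ⊕ K

W ↑ R = T ↑ F = T
(W ↑ R) ⊕ K = T ⊕ F = T
Hence S3 is true.

2 of the 3 statements are true (S1, S3).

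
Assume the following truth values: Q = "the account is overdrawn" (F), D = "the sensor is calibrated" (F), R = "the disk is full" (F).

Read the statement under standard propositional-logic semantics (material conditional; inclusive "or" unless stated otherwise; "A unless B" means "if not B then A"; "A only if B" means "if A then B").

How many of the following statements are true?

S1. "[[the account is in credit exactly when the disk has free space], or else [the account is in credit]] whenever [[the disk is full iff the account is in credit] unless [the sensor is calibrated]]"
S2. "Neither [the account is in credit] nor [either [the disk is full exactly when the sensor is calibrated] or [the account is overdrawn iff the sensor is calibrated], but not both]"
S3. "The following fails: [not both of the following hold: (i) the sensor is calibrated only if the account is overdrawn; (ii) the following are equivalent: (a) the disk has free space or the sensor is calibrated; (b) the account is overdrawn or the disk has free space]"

2

S1: Parsed as ((R iff not Q) or D) -> ((not Q iff not R) or not Q)

not Q = not False = True
R iff not Q = False iff True = False
(R iff not Q) or D = False or False = False
not Q = not False = True
not R = not False = True
not Q iff not R = True iff True = True
not Q = not False = True
(not Q iff not R) or not Q = True or True = True
((R iff not Q) or D) -> ((not Q iff not R) or not Q) = False -> True = True
So S1 is true.

S2: Formalization: not Q nor ((R iff D) xor (Q iff D))

not Q = not False = True
R iff D = False iff False = True
Q iff D = False iff False = True
(R iff D) xor (Q iff D) = True xor True = False
not Q nor ((R iff D) xor (Q iff D)) = True nor False = False
So S2 is false.

S3: In symbols: not ((D -> Q) nand ((not R or D) iff (Q or not R)))

D -> Q = False -> False = True
not R = not False = True
not R or D = True or False = True
not R = not False = True
Q or not R = False or True = True
(not R or D) iff (Q or not R) = True iff True = True
(D -> Q) nand ((not R or D) iff (Q or not R)) = True nand True = False
not ((D -> Q) nand ((not R or D) iff (Q or not R))) = not False = True
Thus S3 is true.

Count: 2.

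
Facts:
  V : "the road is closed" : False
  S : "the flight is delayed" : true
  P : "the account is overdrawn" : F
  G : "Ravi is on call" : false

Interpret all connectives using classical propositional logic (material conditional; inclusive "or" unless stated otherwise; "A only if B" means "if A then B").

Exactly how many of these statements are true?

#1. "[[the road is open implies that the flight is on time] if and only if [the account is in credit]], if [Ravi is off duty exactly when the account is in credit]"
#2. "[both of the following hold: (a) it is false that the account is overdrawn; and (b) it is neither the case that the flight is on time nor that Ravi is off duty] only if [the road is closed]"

#1: In symbols: (~G <-> ~P) -> ((~V -> ~S) <-> ~P)

~G = ~F = T
~P = ~F = T
~G <-> ~P = T <-> T = T
~V = ~F = T
~S = ~T = F
~V -> ~S = T -> F = F
~P = ~F = T
(~V -> ~S) <-> ~P = F <-> T = F
(~G <-> ~P) -> ((~V -> ~S) <-> ~P) = T -> F = F
So #1 is false.

#2: In symbols: (~P & (~S nor ~G)) -> V

~P = ~F = T
~S = ~T = F
~G = ~F = T
~S nor ~G = F nor T = F
~P & (~S nor ~G) = T & F = F
(~P & (~S nor ~G)) -> V = F -> F = T
Hence #2 is true.

1 of the 2 statements is true (#2).

1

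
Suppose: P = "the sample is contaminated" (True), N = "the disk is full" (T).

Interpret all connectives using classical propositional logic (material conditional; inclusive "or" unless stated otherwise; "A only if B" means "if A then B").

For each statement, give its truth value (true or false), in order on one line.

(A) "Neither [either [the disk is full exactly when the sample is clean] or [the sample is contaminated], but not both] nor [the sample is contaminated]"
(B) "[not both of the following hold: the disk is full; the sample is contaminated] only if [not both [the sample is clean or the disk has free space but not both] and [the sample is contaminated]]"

(A) false / (B) true

(A): Formalization: ((N ↔ ¬P) ⊕ P) ↓ P

¬P = ¬T = F
N ↔ ¬P = T ↔ F = F
(N ↔ ¬P) ⊕ P = F ⊕ T = T
((N ↔ ¬P) ⊕ P) ↓ P = T ↓ T = F
So (A) is false.

(B): In symbols: (N ↑ P) → ((¬P ⊕ ¬N) ↑ P)

N ↑ P = T ↑ T = F
¬P = ¬T = F
¬N = ¬T = F
¬P ⊕ ¬N = F ⊕ F = F
(¬P ⊕ ¬N) ↑ P = F ↑ T = T
(N ↑ P) → ((¬P ⊕ ¬N) ↑ P) = F → T = T
So (B) is true.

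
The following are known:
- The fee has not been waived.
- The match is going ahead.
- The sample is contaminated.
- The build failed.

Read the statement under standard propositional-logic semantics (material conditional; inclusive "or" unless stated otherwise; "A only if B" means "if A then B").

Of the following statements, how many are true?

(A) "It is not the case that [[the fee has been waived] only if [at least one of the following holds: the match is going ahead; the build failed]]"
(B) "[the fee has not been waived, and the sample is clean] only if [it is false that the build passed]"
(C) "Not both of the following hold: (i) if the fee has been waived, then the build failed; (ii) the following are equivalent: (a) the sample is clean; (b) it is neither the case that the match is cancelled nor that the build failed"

1

Let P = "the fee has been waived" (False), Q = "the match is cancelled" (False), S = "the build passed" (False), R = "the sample is contaminated" (True).

(A): In symbols: not (P -> (not Q or not S))

not Q = not False = True
not S = not False = True
not Q or not S = True or True = True
P -> (not Q or not S) = False -> True = True
not (P -> (not Q or not S)) = not True = False
Hence (A) is false.

(B): This is (not P and not R) -> not S.

not P = not False = True
not R = not True = False
not P and not R = True and False = False
not S = not False = True
(not P and not R) -> not S = False -> True = True
So (B) is true.

(C): In symbols: (P -> not S) nand (not R iff (Q nor not S))

not S = not False = True
P -> not S = False -> True = True
not R = not True = False
not S = not False = True
Q nor not S = False nor True = False
not R iff (Q nor not S) = False iff False = True
(P -> not S) nand (not R iff (Q nor not S)) = True nand True = False
Hence (C) is false.

True statements: 1.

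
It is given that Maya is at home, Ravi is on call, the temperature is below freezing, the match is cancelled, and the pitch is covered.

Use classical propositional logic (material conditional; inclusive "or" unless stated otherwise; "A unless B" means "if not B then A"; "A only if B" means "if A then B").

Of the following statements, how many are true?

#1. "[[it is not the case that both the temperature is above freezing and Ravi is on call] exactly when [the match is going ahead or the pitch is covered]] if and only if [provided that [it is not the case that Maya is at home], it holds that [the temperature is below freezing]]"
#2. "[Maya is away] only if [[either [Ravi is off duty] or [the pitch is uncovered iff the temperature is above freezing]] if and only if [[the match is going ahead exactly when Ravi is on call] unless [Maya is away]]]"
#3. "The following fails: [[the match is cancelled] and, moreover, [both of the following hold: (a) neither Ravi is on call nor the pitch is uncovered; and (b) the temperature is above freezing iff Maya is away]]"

Let R = "the temperature is below freezing" (T), Q = "Ravi is on call" (T), S = "the match is cancelled" (T), U = "the pitch is covered" (T), P = "Maya is at home" (T).

#1: In symbols: ((~R nand Q) <-> (~S | U)) <-> (~P -> R)

~R = ~T = F
~R nand Q = F nand T = T
~S = ~T = F
~S | U = F | T = T
(~R nand Q) <-> (~S | U) = T <-> T = T
~P = ~T = F
~P -> R = F -> T = T
((~R nand Q) <-> (~S | U)) <-> (~P -> R) = T <-> T = T
Thus #1 is true.

#2: This is ~P -> ((~Q | (~U <-> ~R)) <-> ((~S <-> Q) | ~P)).

~P = ~T = F
~Q = ~T = F
~U = ~T = F
~R = ~T = F
~U <-> ~R = F <-> F = T
~Q | (~U <-> ~R) = F | T = T
~S = ~T = F
~S <-> Q = F <-> T = F
~P = ~T = F
(~S <-> Q) | ~P = F | F = F
(~Q | (~U <-> ~R)) <-> ((~S <-> Q) | ~P) = T <-> F = F
~P -> ((~Q | (~U <-> ~R)) <-> ((~S <-> Q) | ~P)) = F -> F = T
Hence #2 is true.

#3: In symbols: ~(S & ((Q nor ~U) & (~R <-> ~P)))

~U = ~T = F
Q nor ~U = T nor F = F
~R = ~T = F
~P = ~T = F
~R <-> ~P = F <-> F = T
(Q nor ~U) & (~R <-> ~P) = F & T = F
S & ((Q nor ~U) & (~R <-> ~P)) = T & F = F
~(S & ((Q nor ~U) & (~R <-> ~P))) = ~F = T
Hence #3 is true.

True statements: 3 (#1, #2, #3).

3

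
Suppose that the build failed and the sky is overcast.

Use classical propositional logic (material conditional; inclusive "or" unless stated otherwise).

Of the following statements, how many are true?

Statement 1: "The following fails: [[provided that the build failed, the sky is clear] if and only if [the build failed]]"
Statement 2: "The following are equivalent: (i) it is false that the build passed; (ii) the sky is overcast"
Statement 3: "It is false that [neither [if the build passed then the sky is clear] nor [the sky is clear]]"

Let P = "the build passed" (False), Q = "the sky is overcast" (True).

Statement 1: Formalization: not ((not P -> not Q) iff not P)

not P = not False = True
not Q = not True = False
not P -> not Q = True -> False = False
not P = not False = True
(not P -> not Q) iff not P = False iff True = False
not ((not P -> not Q) iff not P) = not False = True
Thus Statement 1 is true.

Statement 2: In symbols: not P iff Q

not P = not False = True
not P iff Q = True iff True = True
Hence Statement 2 is true.

Statement 3: Formalization: not ((P -> not Q) nor not Q)

not Q = not True = False
P -> not Q = False -> False = True
not Q = not True = False
(P -> not Q) nor not Q = True nor False = False
not ((P -> not Q) nor not Q) = not False = True
Hence Statement 3 is true.

Count: 3.

3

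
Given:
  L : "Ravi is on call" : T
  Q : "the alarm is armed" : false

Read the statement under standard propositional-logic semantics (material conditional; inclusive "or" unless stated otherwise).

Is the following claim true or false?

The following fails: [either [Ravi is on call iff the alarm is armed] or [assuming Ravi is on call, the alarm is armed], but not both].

This is ¬((L ↔ Q) ⊕ (L → Q)).

L ↔ Q = T ↔ F = F
L → Q = T → F = F
(L ↔ Q) ⊕ (L → Q) = F ⊕ F = F
¬((L ↔ Q) ⊕ (L → Q)) = ¬F = T

The statement is true.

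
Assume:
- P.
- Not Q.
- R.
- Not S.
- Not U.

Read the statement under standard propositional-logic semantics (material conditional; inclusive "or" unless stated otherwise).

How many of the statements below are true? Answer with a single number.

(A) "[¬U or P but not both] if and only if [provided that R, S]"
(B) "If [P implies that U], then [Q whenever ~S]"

2

(A): In symbols: (~U xor P) <-> (R -> S)

~U = ~F = T
~U xor P = T xor T = F
R -> S = T -> F = F
(~U xor P) <-> (R -> S) = F <-> F = T
So (A) is true.

(B): Formalization: (P -> U) -> (~S -> Q)

P -> U = T -> F = F
~S = ~F = T
~S -> Q = T -> F = F
(P -> U) -> (~S -> Q) = F -> F = T
Thus (B) is true.

Count: 2.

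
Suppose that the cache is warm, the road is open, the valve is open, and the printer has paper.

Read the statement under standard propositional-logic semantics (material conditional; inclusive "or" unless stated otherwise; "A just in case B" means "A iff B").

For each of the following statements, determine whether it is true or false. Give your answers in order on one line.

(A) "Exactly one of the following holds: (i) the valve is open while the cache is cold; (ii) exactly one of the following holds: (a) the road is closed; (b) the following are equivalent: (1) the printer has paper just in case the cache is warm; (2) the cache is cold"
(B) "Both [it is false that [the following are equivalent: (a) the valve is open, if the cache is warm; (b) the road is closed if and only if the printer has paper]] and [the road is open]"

(A) False / (B) True

Let H = "the valve is open" (True), V = "the cache is warm" (True), W = "the road is closed" (False), D = "the printer has paper" (True).

(A): This is (H and not V) xor (W xor ((D iff V) iff not V)).

not V = not True = False
H and not V = True and False = False
D iff V = True iff True = True
not V = not True = False
(D iff V) iff not V = True iff False = False
W xor ((D iff V) iff not V) = False xor False = False
(H and not V) xor (W xor ((D iff V) iff not V)) = False xor False = False
Thus (A) is false.

(B): Formalization: not ((V -> H) iff (W iff D)) and not W

V -> H = True -> True = True
W iff D = False iff True = False
(V -> H) iff (W iff D) = True iff False = False
not ((V -> H) iff (W iff D)) = not False = True
not W = not False = True
not ((V -> H) iff (W iff D)) and not W = True and True = True
Thus (B) is true.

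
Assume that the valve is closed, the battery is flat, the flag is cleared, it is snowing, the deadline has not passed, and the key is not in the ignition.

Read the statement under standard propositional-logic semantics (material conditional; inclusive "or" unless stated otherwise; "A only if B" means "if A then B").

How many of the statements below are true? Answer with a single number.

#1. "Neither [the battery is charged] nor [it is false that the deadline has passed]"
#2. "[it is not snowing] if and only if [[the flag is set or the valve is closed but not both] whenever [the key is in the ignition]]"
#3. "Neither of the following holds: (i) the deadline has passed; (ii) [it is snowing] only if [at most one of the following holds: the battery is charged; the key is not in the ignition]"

Let R = "the battery is charged" (F), P = "the deadline has passed" (F), H = "it is snowing" (T), Q = "the key is in the ignition" (F), V = "the flag is set" (F), M = "the valve is open" (F).

#1: In symbols: R nor ~P

~P = ~F = T
R nor ~P = F nor T = F
Hence #1 is false.

#2: In symbols: ~H <-> (Q -> (V xor ~M))

~H = ~T = F
~M = ~F = T
V xor ~M = F xor T = T
Q -> (V xor ~M) = F -> T = T
~H <-> (Q -> (V xor ~M)) = F <-> T = F
Thus #2 is false.

#3: Formalization: P nor (H -> (R nand ~Q))

~Q = ~F = T
R nand ~Q = F nand T = T
H -> (R nand ~Q) = T -> T = T
P nor (H -> (R nand ~Q)) = F nor T = F
So #3 is false.

Count: 0.

0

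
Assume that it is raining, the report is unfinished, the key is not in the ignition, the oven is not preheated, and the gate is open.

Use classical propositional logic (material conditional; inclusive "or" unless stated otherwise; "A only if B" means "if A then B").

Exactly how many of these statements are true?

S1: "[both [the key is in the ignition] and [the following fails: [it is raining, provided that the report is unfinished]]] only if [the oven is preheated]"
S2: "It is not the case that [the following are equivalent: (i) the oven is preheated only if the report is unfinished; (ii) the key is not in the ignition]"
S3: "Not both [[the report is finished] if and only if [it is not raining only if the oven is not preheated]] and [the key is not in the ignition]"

2

Let G = "the key is in the ignition" (F), P = "the report is finished" (F), W = "it is raining" (T), M = "the oven is preheated" (F).

S1: Parsed as (G & ~(~P -> W)) -> M

~P = ~F = T
~P -> W = T -> T = T
~(~P -> W) = ~T = F
G & ~(~P -> W) = F & F = F
(G & ~(~P -> W)) -> M = F -> F = T
So S1 is true.

S2: In symbols: ~((M -> ~P) <-> ~G)

~P = ~F = T
M -> ~P = F -> T = T
~G = ~F = T
(M -> ~P) <-> ~G = T <-> T = T
~((M -> ~P) <-> ~G) = ~T = F
Thus S2 is false.

S3: In symbols: (P <-> (~W -> ~M)) nand ~G

~W = ~T = F
~M = ~F = T
~W -> ~M = F -> T = T
P <-> (~W -> ~M) = F <-> T = F
~G = ~F = T
(P <-> (~W -> ~M)) nand ~G = F nand T = T
Thus S3 is true.

Count: 2.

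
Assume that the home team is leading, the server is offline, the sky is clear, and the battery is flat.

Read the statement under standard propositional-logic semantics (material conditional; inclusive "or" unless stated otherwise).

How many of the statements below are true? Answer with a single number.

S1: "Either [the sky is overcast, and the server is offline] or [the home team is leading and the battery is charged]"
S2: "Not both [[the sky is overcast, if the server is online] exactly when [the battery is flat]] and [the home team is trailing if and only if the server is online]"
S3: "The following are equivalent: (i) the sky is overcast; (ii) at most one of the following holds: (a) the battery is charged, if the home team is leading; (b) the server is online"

0

Let L = "the sky is overcast" (False), Q = "the server is online" (False), U = "the home team is leading" (True), V = "the battery is charged" (False).

S1: Formalization: (L and not Q) or (U and V)

not Q = not False = True
L and not Q = False and True = False
U and V = True and False = False
(L and not Q) or (U and V) = False or False = False
Hence S1 is false.

S2: In symbols: ((Q -> L) iff not V) nand (not U iff Q)

Q -> L = False -> False = True
not V = not False = True
(Q -> L) iff not V = True iff True = True
not U = not True = False
not U iff Q = False iff False = True
((Q -> L) iff not V) nand (not U iff Q) = True nand True = False
Hence S2 is false.

S3: This is L iff ((U -> V) nand Q).

U -> V = True -> False = False
(U -> V) nand Q = False nand False = True
L iff ((U -> V) nand Q) = False iff True = False
Hence S3 is false.

0 of the 3 statements are true (none).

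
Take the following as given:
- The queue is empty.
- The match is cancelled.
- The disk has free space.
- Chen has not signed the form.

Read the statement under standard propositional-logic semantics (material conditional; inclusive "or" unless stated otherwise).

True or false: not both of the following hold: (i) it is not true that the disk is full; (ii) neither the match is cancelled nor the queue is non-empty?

Let R = "the disk is full" (F), Q = "the match is cancelled" (T), P = "the queue is empty" (T).
Parsed as ~R nand (Q nor ~P)

~R = ~F = T
~P = ~T = F
Q nor ~P = T nor F = F
~R nand (Q nor ~P) = T nand F = T

true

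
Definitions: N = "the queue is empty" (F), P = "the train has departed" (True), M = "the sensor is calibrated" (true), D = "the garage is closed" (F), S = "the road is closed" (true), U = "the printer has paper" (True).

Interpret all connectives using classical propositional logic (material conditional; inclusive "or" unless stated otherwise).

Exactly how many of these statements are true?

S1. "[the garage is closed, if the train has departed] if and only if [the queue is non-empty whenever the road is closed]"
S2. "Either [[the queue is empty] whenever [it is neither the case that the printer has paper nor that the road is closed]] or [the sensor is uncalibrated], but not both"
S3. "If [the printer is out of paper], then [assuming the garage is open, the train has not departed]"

S1: In symbols: (P → D) ↔ (S → ¬N)

P → D = T → F = F
¬N = ¬F = T
S → ¬N = T → T = T
(P → D) ↔ (S → ¬N) = F ↔ T = F
Hence S1 is false.

S2: Parsed as ((U ↓ S) → N) ⊕ ¬M

U ↓ S = T ↓ T = F
(U ↓ S) → N = F → F = T
¬M = ¬T = F
((U ↓ S) → N) ⊕ ¬M = T ⊕ F = T
Thus S2 is true.

S3: Parsed as ¬U → (¬D → ¬P)

¬U = ¬T = F
¬D = ¬F = T
¬P = ¬T = F
¬D → ¬P = T → F = F
¬U → (¬D → ¬P) = F → F = T
So S3 is true.

2 of the 3 statements are true (S2, S3).

2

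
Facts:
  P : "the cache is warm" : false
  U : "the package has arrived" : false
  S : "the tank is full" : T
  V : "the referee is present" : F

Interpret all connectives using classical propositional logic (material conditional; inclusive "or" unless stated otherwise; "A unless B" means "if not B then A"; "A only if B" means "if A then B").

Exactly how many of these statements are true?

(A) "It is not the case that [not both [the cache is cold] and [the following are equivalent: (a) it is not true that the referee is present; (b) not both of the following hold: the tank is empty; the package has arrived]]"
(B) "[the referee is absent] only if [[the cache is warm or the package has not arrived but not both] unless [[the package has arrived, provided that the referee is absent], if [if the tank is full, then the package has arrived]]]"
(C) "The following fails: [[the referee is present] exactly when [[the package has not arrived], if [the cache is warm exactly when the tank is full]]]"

3

(A): Formalization: ~(~P nand (~V <-> (~S nand U)))

~P = ~F = T
~V = ~F = T
~S = ~T = F
~S nand U = F nand F = T
~V <-> (~S nand U) = T <-> T = T
~P nand (~V <-> (~S nand U)) = T nand T = F
~(~P nand (~V <-> (~S nand U))) = ~F = T
So (A) is true.

(B): Parsed as ~V -> ((P xor ~U) | ((S -> U) -> (~V -> U)))

~V = ~F = T
~U = ~F = T
P xor ~U = F xor T = T
S -> U = T -> F = F
~V = ~F = T
~V -> U = T -> F = F
(S -> U) -> (~V -> U) = F -> F = T
(P xor ~U) | ((S -> U) -> (~V -> U)) = T | T = T
~V -> ((P xor ~U) | ((S -> U) -> (~V -> U))) = T -> T = T
So (B) is true.

(C): Formalization: ~(V <-> ((P <-> S) -> ~U))

P <-> S = F <-> T = F
~U = ~F = T
(P <-> S) -> ~U = F -> T = T
V <-> ((P <-> S) -> ~U) = F <-> T = F
~(V <-> ((P <-> S) -> ~U)) = ~F = T
So (C) is true.

Count: 3.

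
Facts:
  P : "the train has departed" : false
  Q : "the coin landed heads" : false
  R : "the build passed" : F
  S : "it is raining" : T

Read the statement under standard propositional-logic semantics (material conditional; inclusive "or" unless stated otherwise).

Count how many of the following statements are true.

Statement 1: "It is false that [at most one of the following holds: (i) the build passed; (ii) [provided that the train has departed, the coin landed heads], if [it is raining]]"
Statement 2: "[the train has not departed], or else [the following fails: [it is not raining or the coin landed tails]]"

Statement 1: This is ~(R nand (S -> (P -> Q))).

P -> Q = F -> F = T
S -> (P -> Q) = T -> T = T
R nand (S -> (P -> Q)) = F nand T = T
~(R nand (S -> (P -> Q))) = ~T = F
Thus Statement 1 is false.

Statement 2: Parsed as ~P | ~(~S | ~Q)

~P = ~F = T
~S = ~T = F
~Q = ~F = T
~S | ~Q = F | T = T
~(~S | ~Q) = ~T = F
~P | ~(~S | ~Q) = T | F = T
Hence Statement 2 is true.

1 of the 2 statements is true (Statement 2).

1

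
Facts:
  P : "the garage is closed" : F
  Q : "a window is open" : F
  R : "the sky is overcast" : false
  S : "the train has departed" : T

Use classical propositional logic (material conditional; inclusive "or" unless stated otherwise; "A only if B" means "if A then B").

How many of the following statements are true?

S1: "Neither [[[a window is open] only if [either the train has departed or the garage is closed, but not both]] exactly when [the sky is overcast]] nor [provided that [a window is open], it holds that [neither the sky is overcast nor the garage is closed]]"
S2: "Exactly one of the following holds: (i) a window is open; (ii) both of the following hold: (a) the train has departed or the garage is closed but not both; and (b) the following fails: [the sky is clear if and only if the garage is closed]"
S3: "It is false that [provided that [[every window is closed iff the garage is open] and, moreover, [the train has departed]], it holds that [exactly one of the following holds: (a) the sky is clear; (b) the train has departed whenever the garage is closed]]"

2

S1: Formalization: ((Q -> (S xor P)) iff R) nor (Q -> (R nor P))

S xor P = True xor False = True
Q -> (S xor P) = False -> True = True
(Q -> (S xor P)) iff R = True iff False = False
R nor P = False nor False = True
Q -> (R nor P) = False -> True = True
((Q -> (S xor P)) iff R) nor (Q -> (R nor P)) = False nor True = False
Thus S1 is false.

S2: In symbols: Q xor ((S xor P) and not (not R iff P))

S xor P = True xor False = True
not R = not False = True
not R iff P = True iff False = False
not (not R iff P) = not False = True
(S xor P) and not (not R iff P) = True and True = True
Q xor ((S xor P) and not (not R iff P)) = False xor True = True
Thus S2 is true.

S3: Formalization: not (((not Q iff not P) and S) -> (not R xor (P -> S)))

not Q = not False = True
not P = not False = True
not Q iff not P = True iff True = True
(not Q iff not P) and S = True and True = True
not R = not False = True
P -> S = False -> True = True
not R xor (P -> S) = True xor True = False
((not Q iff not P) and S) -> (not R xor (P -> S)) = True -> False = False
not (((not Q iff not P) and S) -> (not R xor (P -> S))) = not False = True
Hence S3 is true.

2 of the 3 statements are true (S2, S3).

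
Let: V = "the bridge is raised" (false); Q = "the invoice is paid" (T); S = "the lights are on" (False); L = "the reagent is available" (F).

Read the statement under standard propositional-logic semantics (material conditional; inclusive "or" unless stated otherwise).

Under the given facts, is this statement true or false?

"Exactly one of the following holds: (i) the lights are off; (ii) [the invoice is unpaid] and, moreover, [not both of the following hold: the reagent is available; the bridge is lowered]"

True

Formalization: ~S xor (~Q & (L nand ~V))

~S = ~F = T
~Q = ~T = F
~V = ~F = T
L nand ~V = F nand T = T
~Q & (L nand ~V) = F & T = F
~S xor (~Q & (L nand ~V)) = T xor F = T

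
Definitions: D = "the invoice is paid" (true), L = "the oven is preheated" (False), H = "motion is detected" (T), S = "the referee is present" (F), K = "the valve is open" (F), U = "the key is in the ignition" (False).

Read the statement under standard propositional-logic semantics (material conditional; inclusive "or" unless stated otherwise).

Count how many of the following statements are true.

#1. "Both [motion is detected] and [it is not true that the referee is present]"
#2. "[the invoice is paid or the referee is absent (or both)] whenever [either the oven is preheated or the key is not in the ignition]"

2

#1: Parsed as H and not S

not S = not False = True
H and not S = True and True = True
So #1 is true.

#2: Formalization: (L or not U) -> (D or not S)

not U = not False = True
L or not U = False or True = True
not S = not False = True
D or not S = True or True = True
(L or not U) -> (D or not S) = True -> True = True
Hence #2 is true.

True statements: 2 (#1, #2).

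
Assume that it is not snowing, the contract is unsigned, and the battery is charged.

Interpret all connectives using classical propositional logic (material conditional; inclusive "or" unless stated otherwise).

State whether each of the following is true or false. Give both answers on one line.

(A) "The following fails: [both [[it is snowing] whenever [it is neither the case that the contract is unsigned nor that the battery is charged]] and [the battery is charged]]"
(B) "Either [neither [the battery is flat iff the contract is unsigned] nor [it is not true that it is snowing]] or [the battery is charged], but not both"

(A) False / (B) True

Let Q = "the contract is signed" (F), R = "the battery is charged" (T), P = "it is snowing" (F).

(A): In symbols: ~(((~Q nor R) -> P) & R)

~Q = ~F = T
~Q nor R = T nor T = F
(~Q nor R) -> P = F -> F = T
((~Q nor R) -> P) & R = T & T = T
~(((~Q nor R) -> P) & R) = ~T = F
Hence (A) is false.

(B): This is ((~R <-> ~Q) nor ~P) xor R.

~R = ~T = F
~Q = ~F = T
~R <-> ~Q = F <-> T = F
~P = ~F = T
(~R <-> ~Q) nor ~P = F nor T = F
((~R <-> ~Q) nor ~P) xor R = F xor T = T
Thus (B) is true.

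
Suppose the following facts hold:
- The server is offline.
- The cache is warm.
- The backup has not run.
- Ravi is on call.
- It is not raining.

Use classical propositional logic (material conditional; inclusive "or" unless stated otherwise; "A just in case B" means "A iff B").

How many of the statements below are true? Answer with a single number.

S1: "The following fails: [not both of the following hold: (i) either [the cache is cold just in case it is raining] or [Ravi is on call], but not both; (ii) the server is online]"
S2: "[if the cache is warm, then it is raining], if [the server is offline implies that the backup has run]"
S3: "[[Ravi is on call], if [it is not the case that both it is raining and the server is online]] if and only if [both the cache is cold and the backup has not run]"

1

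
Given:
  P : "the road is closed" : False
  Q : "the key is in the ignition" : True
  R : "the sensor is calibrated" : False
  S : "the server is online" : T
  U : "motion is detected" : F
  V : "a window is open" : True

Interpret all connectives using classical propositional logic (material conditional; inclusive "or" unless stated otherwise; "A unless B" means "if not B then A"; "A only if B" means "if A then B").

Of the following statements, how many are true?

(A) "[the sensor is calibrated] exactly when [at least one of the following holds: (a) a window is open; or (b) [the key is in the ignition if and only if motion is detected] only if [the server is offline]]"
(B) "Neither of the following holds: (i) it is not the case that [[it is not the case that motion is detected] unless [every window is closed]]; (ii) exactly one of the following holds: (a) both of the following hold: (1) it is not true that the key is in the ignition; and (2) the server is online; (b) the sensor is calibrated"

(A): This is R iff (V or ((Q iff U) -> not S)).

Q iff U = True iff False = False
not S = not True = False
(Q iff U) -> not S = False -> False = True
V or ((Q iff U) -> not S) = True or True = True
R iff (V or ((Q iff U) -> not S)) = False iff True = False
Thus (A) is false.

(B): Formalization: not (not U or not V) nor ((not Q and S) xor R)

not U = not False = True
not V = not True = False
not U or not V = True or False = True
not (not U or not V) = not True = False
not Q = not True = False
not Q and S = False and True = False
(not Q and S) xor R = False xor False = False
not (not U or not V) nor ((not Q and S) xor R) = False nor False = True
So (B) is true.

True statements: 1 ((B)).

1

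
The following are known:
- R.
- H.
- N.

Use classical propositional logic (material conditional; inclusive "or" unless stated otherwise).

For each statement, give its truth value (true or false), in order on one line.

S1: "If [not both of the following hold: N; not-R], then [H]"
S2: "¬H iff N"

S1 True / S2 False

S1: Formalization: (N nand not R) -> H

not R = not True = False
N nand not R = True nand False = True
(N nand not R) -> H = True -> True = True
Hence S1 is true.

S2: This is not H iff N.

not H = not True = False
not H iff N = False iff True = False
So S2 is false.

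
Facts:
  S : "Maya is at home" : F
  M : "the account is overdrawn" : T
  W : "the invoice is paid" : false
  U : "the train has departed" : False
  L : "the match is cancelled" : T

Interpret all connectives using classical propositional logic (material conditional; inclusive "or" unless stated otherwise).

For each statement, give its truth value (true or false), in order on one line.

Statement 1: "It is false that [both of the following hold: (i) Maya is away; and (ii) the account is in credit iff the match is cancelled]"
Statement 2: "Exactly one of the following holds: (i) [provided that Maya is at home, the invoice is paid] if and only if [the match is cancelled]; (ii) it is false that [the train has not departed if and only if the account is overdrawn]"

Statement 1: In symbols: ~(~S & (~M <-> L))

~S = ~F = T
~M = ~T = F
~M <-> L = F <-> T = F
~S & (~M <-> L) = T & F = F
~(~S & (~M <-> L)) = ~F = T
So Statement 1 is true.

Statement 2: Parsed as ((S -> W) <-> L) xor ~(~U <-> M)

S -> W = F -> F = T
(S -> W) <-> L = T <-> T = T
~U = ~F = T
~U <-> M = T <-> T = T
~(~U <-> M) = ~T = F
((S -> W) <-> L) xor ~(~U <-> M) = T xor F = T
Hence Statement 2 is true.

Statement 1 T, Statement 2 T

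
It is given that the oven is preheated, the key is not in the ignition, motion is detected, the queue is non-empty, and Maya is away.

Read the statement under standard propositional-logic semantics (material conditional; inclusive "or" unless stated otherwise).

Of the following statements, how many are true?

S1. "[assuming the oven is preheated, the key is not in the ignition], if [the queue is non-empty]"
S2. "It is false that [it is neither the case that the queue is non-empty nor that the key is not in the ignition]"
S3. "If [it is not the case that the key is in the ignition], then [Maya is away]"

Let S = "the queue is empty" (F), P = "the oven is preheated" (T), Q = "the key is in the ignition" (F), U = "Maya is at home" (F).

S1: In symbols: ~S -> (P -> ~Q)

~S = ~F = T
~Q = ~F = T
P -> ~Q = T -> T = T
~S -> (P -> ~Q) = T -> T = T
So S1 is true.

S2: This is ~(~S nor ~Q).

~S = ~F = T
~Q = ~F = T
~S nor ~Q = T nor T = F
~(~S nor ~Q) = ~F = T
Hence S2 is true.

S3: In symbols: ~Q -> ~U

~Q = ~F = T
~U = ~F = T
~Q -> ~U = T -> T = T
Hence S3 is true.

3 of the 3 statements are true.

3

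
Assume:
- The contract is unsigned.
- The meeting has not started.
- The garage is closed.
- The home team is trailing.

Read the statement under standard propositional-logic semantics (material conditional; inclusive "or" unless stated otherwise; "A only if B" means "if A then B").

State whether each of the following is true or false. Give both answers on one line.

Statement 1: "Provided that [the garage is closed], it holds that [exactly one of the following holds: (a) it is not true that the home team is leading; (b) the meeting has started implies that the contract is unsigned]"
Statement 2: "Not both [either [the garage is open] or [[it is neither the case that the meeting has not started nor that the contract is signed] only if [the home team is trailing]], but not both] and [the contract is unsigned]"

Statement 1 False, Statement 2 False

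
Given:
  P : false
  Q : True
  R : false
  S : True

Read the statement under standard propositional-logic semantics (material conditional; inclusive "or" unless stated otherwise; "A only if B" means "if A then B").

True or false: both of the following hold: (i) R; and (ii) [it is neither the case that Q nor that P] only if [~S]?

Formalization: R ∧ ((Q ↓ P) → ¬S)

Q ↓ P = T ↓ F = F
¬S = ¬T = F
(Q ↓ P) → ¬S = F → F = T
R ∧ ((Q ↓ P) → ¬S) = F ∧ T = F

False.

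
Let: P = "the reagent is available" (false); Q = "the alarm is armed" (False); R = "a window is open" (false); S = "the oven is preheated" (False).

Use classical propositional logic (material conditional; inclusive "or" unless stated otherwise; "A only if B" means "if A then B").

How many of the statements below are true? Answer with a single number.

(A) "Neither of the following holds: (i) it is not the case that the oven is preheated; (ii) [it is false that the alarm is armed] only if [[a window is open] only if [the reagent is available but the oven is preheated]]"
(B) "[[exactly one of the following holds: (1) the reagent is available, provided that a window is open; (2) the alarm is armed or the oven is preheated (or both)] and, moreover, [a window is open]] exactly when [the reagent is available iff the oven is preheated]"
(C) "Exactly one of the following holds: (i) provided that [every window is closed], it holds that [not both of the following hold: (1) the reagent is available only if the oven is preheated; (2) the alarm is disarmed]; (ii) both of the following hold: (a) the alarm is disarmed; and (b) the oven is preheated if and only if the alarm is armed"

1

(A): In symbols: ¬S ↓ (¬Q → (R → (P ∧ S)))

¬S = ¬F = T
¬Q = ¬F = T
P ∧ S = F ∧ F = F
R → (P ∧ S) = F → F = T
¬Q → (R → (P ∧ S)) = T → T = T
¬S ↓ (¬Q → (R → (P ∧ S))) = T ↓ T = F
So (A) is false.

(B): In symbols: (((R → P) ⊕ (Q ∨ S)) ∧ R) ↔ (P ↔ S)

R → P = F → F = T
Q ∨ S = F ∨ F = F
(R → P) ⊕ (Q ∨ S) = T ⊕ F = T
((R → P) ⊕ (Q ∨ S)) ∧ R = T ∧ F = F
P ↔ S = F ↔ F = T
(((R → P) ⊕ (Q ∨ S)) ∧ R) ↔ (P ↔ S) = F ↔ T = F
Thus (B) is false.

(C): This is (¬R → ((P → S) ↑ ¬Q)) ⊕ (¬Q ∧ (S ↔ Q)).

¬R = ¬F = T
P → S = F → F = T
¬Q = ¬F = T
(P → S) ↑ ¬Q = T ↑ T = F
¬R → ((P → S) ↑ ¬Q) = T → F = F
¬Q = ¬F = T
S ↔ Q = F ↔ F = T
¬Q ∧ (S ↔ Q) = T ∧ T = T
(¬R → ((P → S) ↑ ¬Q)) ⊕ (¬Q ∧ (S ↔ Q)) = F ⊕ T = T
Hence (C) is true.

Count: 1.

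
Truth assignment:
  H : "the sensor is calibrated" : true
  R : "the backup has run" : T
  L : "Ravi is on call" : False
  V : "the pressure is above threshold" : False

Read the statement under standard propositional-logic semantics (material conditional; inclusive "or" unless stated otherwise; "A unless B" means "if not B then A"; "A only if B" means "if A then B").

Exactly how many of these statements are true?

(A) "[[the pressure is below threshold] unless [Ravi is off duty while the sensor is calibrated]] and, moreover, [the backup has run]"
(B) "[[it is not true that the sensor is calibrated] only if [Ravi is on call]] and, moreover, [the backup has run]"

2

(A): This is (~V | (~L & H)) & R.

~V = ~F = T
~L = ~F = T
~L & H = T & T = T
~V | (~L & H) = T | T = T
(~V | (~L & H)) & R = T & T = T
Hence (A) is true.

(B): In symbols: (~H -> L) & R

~H = ~T = F
~H -> L = F -> F = T
(~H -> L) & R = T & T = T
Thus (B) is true.

True statements: 2 ((A), (B)).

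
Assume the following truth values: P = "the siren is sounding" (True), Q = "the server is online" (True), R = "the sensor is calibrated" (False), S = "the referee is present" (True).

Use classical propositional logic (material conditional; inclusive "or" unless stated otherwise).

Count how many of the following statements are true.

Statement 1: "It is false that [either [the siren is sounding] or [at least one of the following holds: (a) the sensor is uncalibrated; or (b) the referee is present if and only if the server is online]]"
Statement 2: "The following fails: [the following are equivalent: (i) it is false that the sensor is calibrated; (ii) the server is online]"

0

Statement 1: Formalization: ~(P | (~R | (S <-> Q)))

~R = ~F = T
S <-> Q = T <-> T = T
~R | (S <-> Q) = T | T = T
P | (~R | (S <-> Q)) = T | T = T
~(P | (~R | (S <-> Q))) = ~T = F
Thus Statement 1 is false.

Statement 2: In symbols: ~(~R <-> Q)

~R = ~F = T
~R <-> Q = T <-> T = T
~(~R <-> Q) = ~T = F
So Statement 2 is false.

Count: 0.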